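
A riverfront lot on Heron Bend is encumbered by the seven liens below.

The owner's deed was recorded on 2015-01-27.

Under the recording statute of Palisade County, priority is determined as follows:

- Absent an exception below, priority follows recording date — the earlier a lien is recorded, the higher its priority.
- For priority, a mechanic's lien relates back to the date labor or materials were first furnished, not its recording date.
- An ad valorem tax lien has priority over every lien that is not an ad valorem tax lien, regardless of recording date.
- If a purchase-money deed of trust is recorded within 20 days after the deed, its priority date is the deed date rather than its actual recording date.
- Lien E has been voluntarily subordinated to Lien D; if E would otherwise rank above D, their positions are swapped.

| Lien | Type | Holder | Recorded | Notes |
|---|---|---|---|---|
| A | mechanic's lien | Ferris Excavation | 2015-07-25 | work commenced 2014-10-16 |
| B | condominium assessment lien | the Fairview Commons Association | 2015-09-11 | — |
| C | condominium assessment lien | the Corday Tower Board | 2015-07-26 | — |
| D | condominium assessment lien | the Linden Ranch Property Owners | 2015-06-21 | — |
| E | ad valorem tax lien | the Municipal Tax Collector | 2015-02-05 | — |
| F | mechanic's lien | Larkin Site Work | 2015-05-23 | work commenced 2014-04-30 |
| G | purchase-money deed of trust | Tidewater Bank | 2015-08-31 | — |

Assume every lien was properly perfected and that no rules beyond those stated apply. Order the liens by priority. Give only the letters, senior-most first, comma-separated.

D, F, A, E, C, G, B

Effective dates after the stated exceptions: A's effective date is 2014-10-16, when work began; F relates back to 2014-04-30 (work commenced); G missed the 20-day window (216 days after the deed), so its recording date stands.
E, as an ad valorem tax lien, has superpriority and ranks first.
Among the remaining liens, by effective date: F (2014-04-30), A (2014-10-16), D (2015-06-21), C (2015-07-26), G (2015-08-31), B (2015-09-11).
Because E would otherwise rank above D, the subordination swaps them.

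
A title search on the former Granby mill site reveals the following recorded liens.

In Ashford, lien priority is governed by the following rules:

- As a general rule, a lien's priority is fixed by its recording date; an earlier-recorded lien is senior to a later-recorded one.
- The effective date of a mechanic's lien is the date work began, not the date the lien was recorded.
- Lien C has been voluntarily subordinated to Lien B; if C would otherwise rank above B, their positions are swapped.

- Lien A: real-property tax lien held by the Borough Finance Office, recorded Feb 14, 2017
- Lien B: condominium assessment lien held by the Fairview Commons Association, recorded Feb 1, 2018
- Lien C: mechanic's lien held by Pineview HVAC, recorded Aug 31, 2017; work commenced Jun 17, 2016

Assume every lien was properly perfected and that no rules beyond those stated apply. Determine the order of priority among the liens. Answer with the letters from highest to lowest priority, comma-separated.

B, A, C

Effective dates: C is treated as recorded Jun 17, 2016, the work-commencement date.
Sorted by effective date: C (Jun 17, 2016), A (Feb 14, 2017), B (Feb 1, 2018).
The subordination applies — C was senior to B — so C and B swap.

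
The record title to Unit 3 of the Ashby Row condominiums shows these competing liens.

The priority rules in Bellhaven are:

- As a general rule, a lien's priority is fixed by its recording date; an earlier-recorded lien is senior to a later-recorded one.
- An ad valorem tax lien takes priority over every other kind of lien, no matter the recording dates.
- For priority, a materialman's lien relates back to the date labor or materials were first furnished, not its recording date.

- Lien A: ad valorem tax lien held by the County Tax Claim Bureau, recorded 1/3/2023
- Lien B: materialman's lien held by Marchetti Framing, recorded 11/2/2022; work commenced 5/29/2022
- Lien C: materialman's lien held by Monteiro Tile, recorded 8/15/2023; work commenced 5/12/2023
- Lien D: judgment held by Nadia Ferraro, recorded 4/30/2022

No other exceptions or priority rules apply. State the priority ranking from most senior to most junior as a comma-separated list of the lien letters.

Effective dates after the stated exceptions: B relates back to 5/29/2022 (work commenced); C relates back to 5/12/2023 (work commenced).
As an ad valorem tax lien, A is senior to every other lien.
Ordering the rest by effective date: D (4/30/2022), B (5/29/2022), C (5/12/2023).

A, D, B, C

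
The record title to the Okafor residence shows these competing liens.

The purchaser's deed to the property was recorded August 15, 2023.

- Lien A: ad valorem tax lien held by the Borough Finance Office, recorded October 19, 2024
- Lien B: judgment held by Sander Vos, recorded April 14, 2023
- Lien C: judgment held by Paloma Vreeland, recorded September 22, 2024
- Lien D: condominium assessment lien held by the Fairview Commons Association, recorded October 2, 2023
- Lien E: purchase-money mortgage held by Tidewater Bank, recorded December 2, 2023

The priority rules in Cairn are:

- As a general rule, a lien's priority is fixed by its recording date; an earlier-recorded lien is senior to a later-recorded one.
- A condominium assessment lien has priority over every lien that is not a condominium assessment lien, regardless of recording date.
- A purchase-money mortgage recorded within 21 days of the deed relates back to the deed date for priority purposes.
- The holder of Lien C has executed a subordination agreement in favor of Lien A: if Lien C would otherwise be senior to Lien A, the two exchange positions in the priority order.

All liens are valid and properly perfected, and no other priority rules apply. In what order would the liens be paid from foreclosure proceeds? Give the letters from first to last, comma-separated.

D, B, E, A, C

First, effective dates: E was recorded 109 days after the deed, outside the 21-day window, so it keeps its recording date.
D, as a condominium assessment lien, has superpriority and ranks first.
The other liens, earliest effective date first: B (April 14, 2023), E (December 2, 2023), C (September 22, 2024), A (October 19, 2024).
The subordination applies — C was senior to A — so C and A swap.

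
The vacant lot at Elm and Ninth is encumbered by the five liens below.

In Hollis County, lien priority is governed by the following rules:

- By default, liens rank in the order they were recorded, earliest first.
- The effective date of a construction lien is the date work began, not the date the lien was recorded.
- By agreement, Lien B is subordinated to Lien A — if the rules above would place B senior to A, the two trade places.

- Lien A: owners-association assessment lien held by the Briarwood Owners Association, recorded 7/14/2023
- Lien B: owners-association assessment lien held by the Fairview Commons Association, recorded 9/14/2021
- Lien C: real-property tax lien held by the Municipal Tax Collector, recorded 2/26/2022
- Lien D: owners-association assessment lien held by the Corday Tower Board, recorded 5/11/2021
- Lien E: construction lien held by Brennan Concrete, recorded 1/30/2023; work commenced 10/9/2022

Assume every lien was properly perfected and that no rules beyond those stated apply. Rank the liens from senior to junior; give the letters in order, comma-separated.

First, effective dates: E relates back to 10/9/2022 (work commenced).
By effective date, earliest first: D (5/11/2021), B (9/14/2021), C (2/26/2022), E (10/9/2022), A (7/14/2023).
Because B would otherwise rank above A, the subordination swaps them.

D, A, C, E, B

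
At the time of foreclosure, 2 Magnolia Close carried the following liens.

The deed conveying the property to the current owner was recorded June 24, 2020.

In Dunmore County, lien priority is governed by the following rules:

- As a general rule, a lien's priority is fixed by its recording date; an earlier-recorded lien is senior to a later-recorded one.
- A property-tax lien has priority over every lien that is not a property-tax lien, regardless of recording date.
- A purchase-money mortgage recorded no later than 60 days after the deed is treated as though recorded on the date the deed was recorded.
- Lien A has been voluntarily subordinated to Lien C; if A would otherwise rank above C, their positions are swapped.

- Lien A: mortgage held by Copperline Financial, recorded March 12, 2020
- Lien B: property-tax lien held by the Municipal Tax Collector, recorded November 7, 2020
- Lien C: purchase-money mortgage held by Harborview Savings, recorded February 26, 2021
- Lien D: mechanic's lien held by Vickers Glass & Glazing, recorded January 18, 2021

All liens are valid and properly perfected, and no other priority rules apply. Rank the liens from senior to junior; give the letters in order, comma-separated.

B, C, D, A

Effective dates after the stated exceptions: C was recorded 247 days after the deed, outside the 60-day window, so it keeps its recording date.
As a property-tax lien, B is senior to every other lien.
Ordering the rest by effective date: A (March 12, 2020), D (January 18, 2021), C (February 26, 2021).
A would otherwise be senior to C, so under the subordination agreement A and C exchange positions.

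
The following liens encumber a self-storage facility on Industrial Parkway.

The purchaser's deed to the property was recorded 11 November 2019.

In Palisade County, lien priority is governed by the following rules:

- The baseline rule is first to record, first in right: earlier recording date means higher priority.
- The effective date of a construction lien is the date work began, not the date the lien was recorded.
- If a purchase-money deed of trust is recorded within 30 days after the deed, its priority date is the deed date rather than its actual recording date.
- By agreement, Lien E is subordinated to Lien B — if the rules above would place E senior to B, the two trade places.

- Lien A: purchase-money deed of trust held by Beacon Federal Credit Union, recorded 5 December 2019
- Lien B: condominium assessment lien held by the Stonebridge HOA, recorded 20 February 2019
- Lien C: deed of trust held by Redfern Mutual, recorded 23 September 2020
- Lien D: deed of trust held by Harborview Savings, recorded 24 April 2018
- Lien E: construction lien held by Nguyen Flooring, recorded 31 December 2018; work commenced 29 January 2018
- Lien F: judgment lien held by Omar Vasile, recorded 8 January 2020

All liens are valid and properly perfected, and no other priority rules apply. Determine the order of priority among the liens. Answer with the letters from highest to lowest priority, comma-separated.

Adjusting effective dates: A relates back to the deed date 11 November 2019; E is treated as recorded 29 January 2018, the work-commencement date.
Sorted by effective date: E (29 January 2018), D (24 April 2018), B (20 February 2019), A (11 November 2019), F (8 January 2020), C (23 September 2020).
E would otherwise be senior to B, so under the subordination agreement E and B exchange positions.

B, D, E, A, F, C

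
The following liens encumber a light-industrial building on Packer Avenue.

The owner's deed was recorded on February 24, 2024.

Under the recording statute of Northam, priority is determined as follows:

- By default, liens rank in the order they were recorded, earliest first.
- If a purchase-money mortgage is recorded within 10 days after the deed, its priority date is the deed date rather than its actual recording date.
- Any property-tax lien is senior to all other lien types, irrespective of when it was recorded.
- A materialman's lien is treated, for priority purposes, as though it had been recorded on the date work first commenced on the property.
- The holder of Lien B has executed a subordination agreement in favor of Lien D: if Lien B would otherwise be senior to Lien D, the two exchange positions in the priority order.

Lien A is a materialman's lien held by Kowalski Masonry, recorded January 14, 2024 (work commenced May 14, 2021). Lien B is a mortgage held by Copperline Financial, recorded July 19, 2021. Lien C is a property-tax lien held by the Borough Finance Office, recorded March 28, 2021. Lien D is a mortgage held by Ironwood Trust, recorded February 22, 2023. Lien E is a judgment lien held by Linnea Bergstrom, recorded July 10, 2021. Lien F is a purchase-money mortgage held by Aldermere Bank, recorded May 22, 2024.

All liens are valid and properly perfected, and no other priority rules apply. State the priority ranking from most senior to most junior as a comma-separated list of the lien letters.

Effective dates after the stated exceptions: A's effective date is May 14, 2021, when work began; F was recorded 88 days after the deed, outside the 10-day window, so it keeps its recording date.
C is a property-tax lien, so it outranks all other liens regardless of date.
Ordering the rest by effective date: A (May 14, 2021), E (July 10, 2021), B (July 19, 2021), D (February 22, 2023), F (May 22, 2024).
The subordination applies — B was senior to D — so B and D swap.

C, A, E, D, B, F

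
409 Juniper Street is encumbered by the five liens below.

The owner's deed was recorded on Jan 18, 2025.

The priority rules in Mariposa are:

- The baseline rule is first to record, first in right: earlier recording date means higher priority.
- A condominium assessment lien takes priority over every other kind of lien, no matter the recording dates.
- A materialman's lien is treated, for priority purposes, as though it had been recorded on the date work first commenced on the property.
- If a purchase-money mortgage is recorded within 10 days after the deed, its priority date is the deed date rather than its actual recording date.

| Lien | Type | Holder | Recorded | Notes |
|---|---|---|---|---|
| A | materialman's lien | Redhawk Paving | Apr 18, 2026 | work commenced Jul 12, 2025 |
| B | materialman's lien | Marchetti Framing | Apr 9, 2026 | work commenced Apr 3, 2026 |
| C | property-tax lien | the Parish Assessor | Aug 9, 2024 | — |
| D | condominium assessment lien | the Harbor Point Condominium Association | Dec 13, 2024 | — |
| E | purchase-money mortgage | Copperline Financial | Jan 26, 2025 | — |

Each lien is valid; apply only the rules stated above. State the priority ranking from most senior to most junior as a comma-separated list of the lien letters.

Effective dates: A's effective date is Jul 12, 2025, when work began; B is treated as recorded Apr 3, 2026, the work-commencement date; E was recorded within the 10-day window, so its effective date is the deed date Jan 18, 2025.
D is a condominium assessment lien and takes priority over every other lien.
Among the remaining liens, by effective date: C (Aug 9, 2024), E (Jan 18, 2025), A (Jul 12, 2025), B (Apr 3, 2026).

D, C, E, A, B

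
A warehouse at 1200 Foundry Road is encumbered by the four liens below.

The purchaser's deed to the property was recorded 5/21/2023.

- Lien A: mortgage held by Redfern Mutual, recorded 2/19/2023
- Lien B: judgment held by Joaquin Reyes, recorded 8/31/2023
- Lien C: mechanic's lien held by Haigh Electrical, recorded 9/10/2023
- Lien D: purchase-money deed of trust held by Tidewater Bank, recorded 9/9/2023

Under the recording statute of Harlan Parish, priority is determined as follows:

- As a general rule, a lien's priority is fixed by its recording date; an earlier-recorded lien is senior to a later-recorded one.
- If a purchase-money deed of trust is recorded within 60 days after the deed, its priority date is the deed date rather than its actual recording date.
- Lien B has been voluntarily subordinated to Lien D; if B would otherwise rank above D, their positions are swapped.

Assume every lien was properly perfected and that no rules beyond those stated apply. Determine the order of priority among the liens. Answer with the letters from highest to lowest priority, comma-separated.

Effective dates: D missed the 60-day window (111 days after the deed), so its recording date stands.
Ordering by effective date: A (2/19/2023), B (8/31/2023), D (9/9/2023), C (9/10/2023).
B is senior to D before the subordination, so the two trade places.

A, D, B, C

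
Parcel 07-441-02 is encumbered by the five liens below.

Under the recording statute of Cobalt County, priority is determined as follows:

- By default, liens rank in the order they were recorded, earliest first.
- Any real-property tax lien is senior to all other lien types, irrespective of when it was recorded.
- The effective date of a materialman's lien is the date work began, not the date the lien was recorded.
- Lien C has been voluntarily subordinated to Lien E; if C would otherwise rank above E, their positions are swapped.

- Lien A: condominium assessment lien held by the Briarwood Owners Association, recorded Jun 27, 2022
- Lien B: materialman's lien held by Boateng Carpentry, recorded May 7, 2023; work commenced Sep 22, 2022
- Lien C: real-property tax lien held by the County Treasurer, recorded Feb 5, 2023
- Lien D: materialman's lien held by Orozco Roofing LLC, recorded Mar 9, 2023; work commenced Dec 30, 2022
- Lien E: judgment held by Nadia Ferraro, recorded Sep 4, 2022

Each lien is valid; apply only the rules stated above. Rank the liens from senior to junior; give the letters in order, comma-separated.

E, A, C, B, D

First, effective dates: B is treated as recorded Sep 22, 2022, the work-commencement date; D's effective date is Dec 30, 2022, when work began.
As a real-property tax lien, C is senior to every other lien.
Remaining liens by effective date: A (Jun 27, 2022), E (Sep 4, 2022), B (Sep 22, 2022), D (Dec 30, 2022).
C would otherwise be senior to E, so under the subordination agreement C and E exchange positions.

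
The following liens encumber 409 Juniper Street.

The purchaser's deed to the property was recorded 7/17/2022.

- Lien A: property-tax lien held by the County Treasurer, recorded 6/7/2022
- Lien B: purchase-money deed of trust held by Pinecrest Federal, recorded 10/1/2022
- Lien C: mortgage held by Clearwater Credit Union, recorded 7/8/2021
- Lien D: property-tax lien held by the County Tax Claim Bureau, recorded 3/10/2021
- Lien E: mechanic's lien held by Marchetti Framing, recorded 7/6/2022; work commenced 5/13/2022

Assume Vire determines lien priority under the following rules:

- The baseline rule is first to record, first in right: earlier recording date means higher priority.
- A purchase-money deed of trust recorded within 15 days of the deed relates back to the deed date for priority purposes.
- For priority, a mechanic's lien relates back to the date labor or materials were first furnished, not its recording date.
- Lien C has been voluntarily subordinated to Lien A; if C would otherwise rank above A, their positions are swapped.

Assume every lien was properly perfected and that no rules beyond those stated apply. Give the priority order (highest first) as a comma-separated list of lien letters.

D, A, E, C, B

Effective dates after the stated exceptions: B was recorded 76 days after the deed — beyond 15 days — so no relation-back applies; E is treated as recorded 5/13/2022, the work-commencement date.
Sorted by effective date: D (3/10/2021), C (7/8/2021), E (5/13/2022), A (6/7/2022), B (10/1/2022).
C would otherwise be senior to A, so under the subordination agreement C and A exchange positions.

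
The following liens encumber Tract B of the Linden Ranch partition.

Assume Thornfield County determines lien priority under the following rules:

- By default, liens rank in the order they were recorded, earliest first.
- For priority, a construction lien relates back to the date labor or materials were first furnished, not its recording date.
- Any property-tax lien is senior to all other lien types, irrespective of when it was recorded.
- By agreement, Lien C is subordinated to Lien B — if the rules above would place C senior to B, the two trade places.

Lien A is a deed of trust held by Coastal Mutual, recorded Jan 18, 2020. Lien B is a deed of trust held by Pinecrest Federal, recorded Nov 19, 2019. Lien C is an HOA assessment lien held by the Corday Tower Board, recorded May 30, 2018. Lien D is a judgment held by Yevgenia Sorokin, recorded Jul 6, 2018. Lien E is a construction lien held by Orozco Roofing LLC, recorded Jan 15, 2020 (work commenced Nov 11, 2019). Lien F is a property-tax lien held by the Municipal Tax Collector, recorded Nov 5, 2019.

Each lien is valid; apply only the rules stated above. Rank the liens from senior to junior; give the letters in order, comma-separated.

F, B, D, E, C, A

Effective dates: E relates back to Nov 11, 2019 (work commenced).
F, as a property-tax lien, has superpriority and ranks first.
The other liens, earliest effective date first: C (May 30, 2018), D (Jul 6, 2018), E (Nov 11, 2019), B (Nov 19, 2019), A (Jan 18, 2020).
The subordination applies — C was senior to B — so C and B swap.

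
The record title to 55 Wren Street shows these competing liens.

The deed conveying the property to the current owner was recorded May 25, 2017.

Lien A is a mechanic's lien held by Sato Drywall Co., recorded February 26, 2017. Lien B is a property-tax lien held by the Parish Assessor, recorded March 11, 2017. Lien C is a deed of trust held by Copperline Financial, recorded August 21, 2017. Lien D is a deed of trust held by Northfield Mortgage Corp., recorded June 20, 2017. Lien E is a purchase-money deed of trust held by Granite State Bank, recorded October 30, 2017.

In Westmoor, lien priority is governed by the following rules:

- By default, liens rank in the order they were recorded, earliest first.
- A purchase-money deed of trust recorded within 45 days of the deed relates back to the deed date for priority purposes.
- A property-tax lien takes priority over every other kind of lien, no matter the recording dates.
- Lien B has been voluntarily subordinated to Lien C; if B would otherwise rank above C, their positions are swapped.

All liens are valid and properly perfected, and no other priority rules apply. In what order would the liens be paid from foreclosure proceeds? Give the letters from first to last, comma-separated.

C, A, D, B, E

Adjusting effective dates: E was recorded 158 days after the deed — beyond 45 days — so no relation-back applies.
As a property-tax lien, B is senior to every other lien.
Ordering the rest by effective date: A (February 26, 2017), D (June 20, 2017), C (August 21, 2017), E (October 30, 2017).
The subordination applies — B was senior to C — so B and C swap.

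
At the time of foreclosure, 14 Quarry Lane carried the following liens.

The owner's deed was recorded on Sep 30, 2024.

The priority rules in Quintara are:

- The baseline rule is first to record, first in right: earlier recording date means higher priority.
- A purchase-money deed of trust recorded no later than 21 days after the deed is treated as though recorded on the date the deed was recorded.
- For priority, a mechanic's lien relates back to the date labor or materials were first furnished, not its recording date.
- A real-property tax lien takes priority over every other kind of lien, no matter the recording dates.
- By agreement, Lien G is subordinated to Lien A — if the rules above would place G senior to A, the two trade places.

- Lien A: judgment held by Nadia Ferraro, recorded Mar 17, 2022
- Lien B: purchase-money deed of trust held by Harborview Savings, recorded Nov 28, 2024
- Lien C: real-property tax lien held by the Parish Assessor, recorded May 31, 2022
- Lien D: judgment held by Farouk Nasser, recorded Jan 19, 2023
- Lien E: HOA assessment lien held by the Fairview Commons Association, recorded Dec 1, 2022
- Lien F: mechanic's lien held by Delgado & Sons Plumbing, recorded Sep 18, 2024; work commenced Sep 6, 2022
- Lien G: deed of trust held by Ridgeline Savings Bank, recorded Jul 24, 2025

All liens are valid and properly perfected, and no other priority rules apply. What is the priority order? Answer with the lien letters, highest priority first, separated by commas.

Effective dates after the stated exceptions: B was recorded 59 days after the deed, outside the 21-day window, so it keeps its recording date; F is treated as recorded Sep 6, 2022, the work-commencement date.
C, as a real-property tax lien, has superpriority and ranks first.
Remaining liens by effective date: A (Mar 17, 2022), F (Sep 6, 2022), E (Dec 1, 2022), D (Jan 19, 2023), B (Nov 28, 2024), G (Jul 24, 2025).
G already ranks below A; the subordination has no effect.

C, A, F, E, D, B, G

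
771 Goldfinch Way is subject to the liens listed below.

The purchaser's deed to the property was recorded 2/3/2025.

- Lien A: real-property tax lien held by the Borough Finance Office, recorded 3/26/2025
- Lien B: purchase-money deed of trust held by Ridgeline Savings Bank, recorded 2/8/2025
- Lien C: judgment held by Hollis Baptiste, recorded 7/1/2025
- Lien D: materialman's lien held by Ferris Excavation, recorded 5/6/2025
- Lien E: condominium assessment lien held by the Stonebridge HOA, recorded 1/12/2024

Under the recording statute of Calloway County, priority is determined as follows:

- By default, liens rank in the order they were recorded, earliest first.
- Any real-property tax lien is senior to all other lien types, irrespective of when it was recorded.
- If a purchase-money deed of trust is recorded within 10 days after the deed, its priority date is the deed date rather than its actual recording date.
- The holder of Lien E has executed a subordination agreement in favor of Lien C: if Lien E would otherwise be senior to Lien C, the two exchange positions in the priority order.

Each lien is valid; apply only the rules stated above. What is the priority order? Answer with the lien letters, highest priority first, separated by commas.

A, C, B, D, E

First, effective dates: B was recorded within the 10-day window, so its effective date is the deed date 2/3/2025.
A is a real-property tax lien, so it outranks all other liens regardless of date.
Among the remaining liens, by effective date: E (1/12/2024), B (2/3/2025), D (5/6/2025), C (7/1/2025).
Because E would otherwise rank above C, the subordination swaps them.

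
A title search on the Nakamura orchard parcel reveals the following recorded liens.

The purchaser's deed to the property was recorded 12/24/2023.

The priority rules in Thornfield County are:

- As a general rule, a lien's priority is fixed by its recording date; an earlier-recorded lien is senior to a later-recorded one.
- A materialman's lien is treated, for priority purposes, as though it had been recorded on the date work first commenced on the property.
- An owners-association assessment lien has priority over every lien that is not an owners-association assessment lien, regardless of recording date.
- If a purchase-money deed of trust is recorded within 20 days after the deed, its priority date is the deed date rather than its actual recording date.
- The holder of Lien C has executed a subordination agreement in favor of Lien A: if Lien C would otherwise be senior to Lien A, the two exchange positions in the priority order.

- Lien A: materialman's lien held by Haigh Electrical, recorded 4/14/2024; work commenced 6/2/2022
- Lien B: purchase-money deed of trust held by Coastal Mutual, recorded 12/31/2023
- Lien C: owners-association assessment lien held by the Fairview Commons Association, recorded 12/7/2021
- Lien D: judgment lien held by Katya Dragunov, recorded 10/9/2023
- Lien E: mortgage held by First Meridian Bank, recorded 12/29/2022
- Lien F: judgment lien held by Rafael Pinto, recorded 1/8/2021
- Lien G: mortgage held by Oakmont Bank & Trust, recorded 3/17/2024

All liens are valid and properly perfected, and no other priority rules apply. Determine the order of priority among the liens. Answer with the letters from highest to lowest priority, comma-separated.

A, F, C, E, D, B, G

Adjusting effective dates: A's effective date is 6/2/2022, when work began; B was recorded within the 20-day window, so its effective date is the deed date 12/24/2023.
As an owners-association assessment lien, C is senior to every other lien.
Among the remaining liens, by effective date: F (1/8/2021), A (6/2/2022), E (12/29/2022), D (10/9/2023), B (12/24/2023), G (3/17/2024).
The subordination applies — C was senior to A — so C and A swap.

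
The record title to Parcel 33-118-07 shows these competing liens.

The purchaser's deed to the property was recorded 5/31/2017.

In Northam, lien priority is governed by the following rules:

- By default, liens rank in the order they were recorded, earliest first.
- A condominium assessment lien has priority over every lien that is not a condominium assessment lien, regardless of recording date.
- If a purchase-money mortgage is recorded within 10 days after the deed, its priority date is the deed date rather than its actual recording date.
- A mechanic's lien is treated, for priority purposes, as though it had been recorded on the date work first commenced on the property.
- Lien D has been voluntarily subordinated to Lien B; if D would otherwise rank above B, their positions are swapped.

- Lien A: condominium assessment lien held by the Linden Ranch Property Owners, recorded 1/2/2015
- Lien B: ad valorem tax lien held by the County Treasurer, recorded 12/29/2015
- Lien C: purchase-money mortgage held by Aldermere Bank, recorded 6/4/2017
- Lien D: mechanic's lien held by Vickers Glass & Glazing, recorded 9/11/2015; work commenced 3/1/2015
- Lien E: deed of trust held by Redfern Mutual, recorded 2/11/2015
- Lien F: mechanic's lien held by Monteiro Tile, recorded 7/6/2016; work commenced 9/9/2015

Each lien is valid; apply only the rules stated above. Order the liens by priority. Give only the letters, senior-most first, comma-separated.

Effective dates: C relates back to the deed date 5/31/2017; D relates back to 3/1/2015 (work commenced); F is treated as recorded 9/9/2015, the work-commencement date.
A, as a condominium assessment lien, has superpriority and ranks first.
Remaining liens by effective date: E (2/11/2015), D (3/1/2015), F (9/9/2015), B (12/29/2015), C (5/31/2017).
D is senior to B before the subordination, so the two trade places.

A, E, B, F, D, C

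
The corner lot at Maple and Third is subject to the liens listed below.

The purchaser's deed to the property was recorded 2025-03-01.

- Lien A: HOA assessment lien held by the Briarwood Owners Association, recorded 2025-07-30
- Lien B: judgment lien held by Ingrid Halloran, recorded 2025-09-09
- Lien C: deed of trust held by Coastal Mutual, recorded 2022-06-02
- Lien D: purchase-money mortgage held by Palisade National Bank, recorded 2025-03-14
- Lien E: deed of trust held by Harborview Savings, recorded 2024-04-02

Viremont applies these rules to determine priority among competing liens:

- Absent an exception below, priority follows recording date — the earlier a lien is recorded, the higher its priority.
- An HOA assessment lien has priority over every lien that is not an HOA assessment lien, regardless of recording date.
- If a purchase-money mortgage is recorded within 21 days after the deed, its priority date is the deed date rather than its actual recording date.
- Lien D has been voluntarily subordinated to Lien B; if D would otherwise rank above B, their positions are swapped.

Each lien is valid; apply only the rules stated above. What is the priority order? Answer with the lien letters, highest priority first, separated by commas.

Effective dates: D was recorded within the 21-day window, so its effective date is the deed date 2025-03-01.
A, as an HOA assessment lien, has superpriority and ranks first.
Among the remaining liens, by effective date: C (2022-06-02), E (2024-04-02), D (2025-03-01), B (2025-09-09).
The subordination applies — D was senior to B — so D and B swap.

A, C, E, B, D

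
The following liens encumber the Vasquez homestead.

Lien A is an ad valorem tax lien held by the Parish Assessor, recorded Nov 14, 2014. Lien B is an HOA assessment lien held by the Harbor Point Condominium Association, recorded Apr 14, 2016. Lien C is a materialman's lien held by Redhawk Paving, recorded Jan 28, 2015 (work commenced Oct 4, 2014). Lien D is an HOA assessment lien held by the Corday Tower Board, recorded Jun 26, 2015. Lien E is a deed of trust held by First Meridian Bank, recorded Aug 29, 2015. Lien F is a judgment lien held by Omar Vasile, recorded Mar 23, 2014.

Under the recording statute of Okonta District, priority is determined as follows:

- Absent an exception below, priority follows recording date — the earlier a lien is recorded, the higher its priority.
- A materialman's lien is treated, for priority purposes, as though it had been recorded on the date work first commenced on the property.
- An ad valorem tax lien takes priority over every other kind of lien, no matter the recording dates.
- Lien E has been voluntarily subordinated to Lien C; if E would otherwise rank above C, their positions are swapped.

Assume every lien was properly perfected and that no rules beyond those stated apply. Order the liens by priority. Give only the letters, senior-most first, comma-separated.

A, F, C, D, E, B

Adjusting effective dates: C is treated as recorded Oct 4, 2014, the work-commencement date.
As an ad valorem tax lien, A is senior to every other lien.
The other liens, earliest effective date first: F (Mar 23, 2014), C (Oct 4, 2014), D (Jun 26, 2015), E (Aug 29, 2015), B (Apr 14, 2016).
Since E is not senior to C, the subordination leaves the order unchanged.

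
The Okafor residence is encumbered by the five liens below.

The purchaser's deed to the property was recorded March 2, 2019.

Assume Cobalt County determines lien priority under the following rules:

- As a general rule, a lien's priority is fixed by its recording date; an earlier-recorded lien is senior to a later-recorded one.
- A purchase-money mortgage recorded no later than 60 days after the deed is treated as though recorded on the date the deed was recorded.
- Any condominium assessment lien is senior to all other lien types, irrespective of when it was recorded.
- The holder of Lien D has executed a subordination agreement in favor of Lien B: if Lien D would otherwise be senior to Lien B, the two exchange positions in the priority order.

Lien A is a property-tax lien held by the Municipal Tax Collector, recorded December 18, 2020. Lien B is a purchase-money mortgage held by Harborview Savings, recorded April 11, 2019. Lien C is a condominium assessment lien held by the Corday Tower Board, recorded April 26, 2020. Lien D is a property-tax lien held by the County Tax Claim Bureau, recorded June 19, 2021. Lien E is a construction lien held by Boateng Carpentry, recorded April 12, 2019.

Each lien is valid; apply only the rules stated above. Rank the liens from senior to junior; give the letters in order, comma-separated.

First, effective dates: B was recorded within the 60-day window, so its effective date is the deed date March 2, 2019.
As a condominium assessment lien, C is senior to every other lien.
The other liens, earliest effective date first: B (March 2, 2019), E (April 12, 2019), A (December 18, 2020), D (June 19, 2021).
D already ranks below B; the subordination has no effect.

C, B, E, A, D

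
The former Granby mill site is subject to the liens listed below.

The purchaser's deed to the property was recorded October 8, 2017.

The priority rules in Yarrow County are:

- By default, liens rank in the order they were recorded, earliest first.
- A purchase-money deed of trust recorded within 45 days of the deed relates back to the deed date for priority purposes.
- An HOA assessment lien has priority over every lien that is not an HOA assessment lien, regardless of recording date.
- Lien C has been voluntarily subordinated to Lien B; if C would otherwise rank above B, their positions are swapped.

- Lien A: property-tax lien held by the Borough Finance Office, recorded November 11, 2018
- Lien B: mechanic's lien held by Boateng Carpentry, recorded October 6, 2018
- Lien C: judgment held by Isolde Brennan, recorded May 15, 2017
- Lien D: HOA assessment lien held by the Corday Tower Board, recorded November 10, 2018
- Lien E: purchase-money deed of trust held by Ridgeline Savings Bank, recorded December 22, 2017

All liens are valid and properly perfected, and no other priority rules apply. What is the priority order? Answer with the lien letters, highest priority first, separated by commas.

Effective dates: E missed the 45-day window (75 days after the deed), so its recording date stands.
D is an HOA assessment lien and takes priority over every other lien.
Among the remaining liens, by effective date: C (May 15, 2017), E (December 22, 2017), B (October 6, 2018), A (November 11, 2018).
C would otherwise be senior to B, so under the subordination agreement C and B exchange positions.

D, B, E, C, A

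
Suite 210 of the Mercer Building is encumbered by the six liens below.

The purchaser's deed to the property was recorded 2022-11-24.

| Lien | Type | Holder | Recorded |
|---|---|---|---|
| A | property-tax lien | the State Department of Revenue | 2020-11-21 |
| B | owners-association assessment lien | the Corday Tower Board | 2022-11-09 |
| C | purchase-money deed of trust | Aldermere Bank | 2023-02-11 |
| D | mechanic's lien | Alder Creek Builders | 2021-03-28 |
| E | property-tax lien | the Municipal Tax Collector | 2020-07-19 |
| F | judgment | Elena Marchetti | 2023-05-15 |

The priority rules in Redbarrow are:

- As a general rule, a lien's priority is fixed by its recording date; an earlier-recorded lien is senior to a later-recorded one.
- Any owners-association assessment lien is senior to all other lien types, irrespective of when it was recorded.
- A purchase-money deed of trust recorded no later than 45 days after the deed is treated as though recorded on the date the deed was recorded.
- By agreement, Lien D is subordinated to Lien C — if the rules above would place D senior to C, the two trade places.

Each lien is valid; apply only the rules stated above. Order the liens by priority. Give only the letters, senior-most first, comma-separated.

B, E, A, C, D, F

Effective dates: C was recorded 79 days after the deed — beyond 45 days — so no relation-back applies.
B, as an owners-association assessment lien, has superpriority and ranks first.
The other liens, earliest effective date first: E (2020-07-19), A (2020-11-21), D (2021-03-28), C (2023-02-11), F (2023-05-15).
Because D would otherwise rank above C, the subordination swaps them.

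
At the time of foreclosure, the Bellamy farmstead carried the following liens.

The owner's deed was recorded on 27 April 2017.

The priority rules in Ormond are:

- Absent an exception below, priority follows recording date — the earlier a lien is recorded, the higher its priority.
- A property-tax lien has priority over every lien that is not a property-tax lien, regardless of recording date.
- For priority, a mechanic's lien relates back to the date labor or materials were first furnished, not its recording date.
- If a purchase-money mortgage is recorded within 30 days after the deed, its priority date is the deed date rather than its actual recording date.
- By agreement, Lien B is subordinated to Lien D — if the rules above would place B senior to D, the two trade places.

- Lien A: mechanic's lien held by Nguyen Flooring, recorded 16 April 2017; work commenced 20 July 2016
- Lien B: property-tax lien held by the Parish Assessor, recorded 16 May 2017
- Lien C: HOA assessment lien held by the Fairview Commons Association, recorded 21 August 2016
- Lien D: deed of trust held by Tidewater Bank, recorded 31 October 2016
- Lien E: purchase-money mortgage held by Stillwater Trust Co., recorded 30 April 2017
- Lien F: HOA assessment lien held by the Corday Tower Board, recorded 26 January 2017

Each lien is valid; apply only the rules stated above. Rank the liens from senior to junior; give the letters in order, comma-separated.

D, A, C, B, F, E

First, effective dates: A's effective date is 20 July 2016, when work began; E was recorded within the 30-day window, so its effective date is the deed date 27 April 2017.
B, as a property-tax lien, has superpriority and ranks first.
The other liens, earliest effective date first: A (20 July 2016), C (21 August 2016), D (31 October 2016), F (26 January 2017), E (27 April 2017).
B would otherwise be senior to D, so under the subordination agreement B and D exchange positions.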